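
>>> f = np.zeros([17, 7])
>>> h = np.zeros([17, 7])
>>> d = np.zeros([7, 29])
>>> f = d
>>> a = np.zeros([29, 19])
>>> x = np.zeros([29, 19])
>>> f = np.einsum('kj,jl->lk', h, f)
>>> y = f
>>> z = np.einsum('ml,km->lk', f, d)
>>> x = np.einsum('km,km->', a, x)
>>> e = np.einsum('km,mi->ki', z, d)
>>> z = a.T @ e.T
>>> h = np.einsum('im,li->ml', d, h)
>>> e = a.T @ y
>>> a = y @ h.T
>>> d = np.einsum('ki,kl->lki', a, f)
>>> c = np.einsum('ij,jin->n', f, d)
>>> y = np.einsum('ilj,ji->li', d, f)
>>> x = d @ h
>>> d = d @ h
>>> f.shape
(29, 17)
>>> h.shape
(29, 17)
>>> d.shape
(17, 29, 17)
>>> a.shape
(29, 29)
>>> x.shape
(17, 29, 17)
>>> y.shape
(29, 17)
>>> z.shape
(19, 17)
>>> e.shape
(19, 17)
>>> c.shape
(29,)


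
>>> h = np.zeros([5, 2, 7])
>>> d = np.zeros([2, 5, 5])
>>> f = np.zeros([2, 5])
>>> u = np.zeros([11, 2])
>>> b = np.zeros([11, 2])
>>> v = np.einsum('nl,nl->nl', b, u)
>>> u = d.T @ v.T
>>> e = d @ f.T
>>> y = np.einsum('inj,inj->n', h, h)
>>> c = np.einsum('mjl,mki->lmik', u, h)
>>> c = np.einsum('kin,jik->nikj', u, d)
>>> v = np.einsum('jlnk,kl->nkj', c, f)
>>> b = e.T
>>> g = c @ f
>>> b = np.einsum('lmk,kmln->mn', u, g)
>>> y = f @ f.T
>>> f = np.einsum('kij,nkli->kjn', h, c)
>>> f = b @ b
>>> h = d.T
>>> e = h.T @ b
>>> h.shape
(5, 5, 2)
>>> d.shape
(2, 5, 5)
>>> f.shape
(5, 5)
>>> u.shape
(5, 5, 11)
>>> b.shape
(5, 5)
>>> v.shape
(5, 2, 11)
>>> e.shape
(2, 5, 5)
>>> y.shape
(2, 2)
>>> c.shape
(11, 5, 5, 2)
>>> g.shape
(11, 5, 5, 5)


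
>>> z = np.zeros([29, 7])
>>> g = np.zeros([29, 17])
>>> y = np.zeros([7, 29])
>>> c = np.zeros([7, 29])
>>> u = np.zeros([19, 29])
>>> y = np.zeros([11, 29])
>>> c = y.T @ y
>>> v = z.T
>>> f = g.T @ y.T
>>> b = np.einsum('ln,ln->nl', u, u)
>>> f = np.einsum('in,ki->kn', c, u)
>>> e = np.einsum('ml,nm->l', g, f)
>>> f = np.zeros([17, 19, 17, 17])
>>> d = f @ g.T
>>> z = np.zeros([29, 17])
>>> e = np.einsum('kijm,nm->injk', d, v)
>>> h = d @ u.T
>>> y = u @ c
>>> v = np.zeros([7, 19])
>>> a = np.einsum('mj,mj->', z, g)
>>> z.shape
(29, 17)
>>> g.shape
(29, 17)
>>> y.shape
(19, 29)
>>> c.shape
(29, 29)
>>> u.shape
(19, 29)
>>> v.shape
(7, 19)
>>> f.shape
(17, 19, 17, 17)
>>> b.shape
(29, 19)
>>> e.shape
(19, 7, 17, 17)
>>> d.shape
(17, 19, 17, 29)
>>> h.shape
(17, 19, 17, 19)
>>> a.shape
()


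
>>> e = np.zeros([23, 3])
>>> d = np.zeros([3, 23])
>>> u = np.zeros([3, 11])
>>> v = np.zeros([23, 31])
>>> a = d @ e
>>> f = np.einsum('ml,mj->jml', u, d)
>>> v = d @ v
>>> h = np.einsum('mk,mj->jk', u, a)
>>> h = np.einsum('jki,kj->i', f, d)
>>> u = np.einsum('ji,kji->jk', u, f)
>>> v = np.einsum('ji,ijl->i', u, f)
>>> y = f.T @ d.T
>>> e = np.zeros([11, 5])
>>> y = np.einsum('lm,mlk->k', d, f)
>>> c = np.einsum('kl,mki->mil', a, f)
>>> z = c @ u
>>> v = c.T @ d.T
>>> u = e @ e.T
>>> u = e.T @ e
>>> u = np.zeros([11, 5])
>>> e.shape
(11, 5)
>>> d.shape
(3, 23)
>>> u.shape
(11, 5)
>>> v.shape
(3, 11, 3)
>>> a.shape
(3, 3)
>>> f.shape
(23, 3, 11)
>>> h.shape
(11,)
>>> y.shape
(11,)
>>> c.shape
(23, 11, 3)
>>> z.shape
(23, 11, 23)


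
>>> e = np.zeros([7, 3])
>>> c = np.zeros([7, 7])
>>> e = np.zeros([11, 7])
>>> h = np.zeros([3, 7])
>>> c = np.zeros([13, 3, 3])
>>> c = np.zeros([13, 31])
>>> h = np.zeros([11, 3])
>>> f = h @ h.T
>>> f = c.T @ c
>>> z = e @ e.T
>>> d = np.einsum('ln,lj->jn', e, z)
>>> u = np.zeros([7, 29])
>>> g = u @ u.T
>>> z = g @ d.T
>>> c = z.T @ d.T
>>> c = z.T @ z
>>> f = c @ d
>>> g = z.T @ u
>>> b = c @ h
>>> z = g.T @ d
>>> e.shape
(11, 7)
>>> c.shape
(11, 11)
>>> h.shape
(11, 3)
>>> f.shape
(11, 7)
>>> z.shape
(29, 7)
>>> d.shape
(11, 7)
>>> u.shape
(7, 29)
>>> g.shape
(11, 29)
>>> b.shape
(11, 3)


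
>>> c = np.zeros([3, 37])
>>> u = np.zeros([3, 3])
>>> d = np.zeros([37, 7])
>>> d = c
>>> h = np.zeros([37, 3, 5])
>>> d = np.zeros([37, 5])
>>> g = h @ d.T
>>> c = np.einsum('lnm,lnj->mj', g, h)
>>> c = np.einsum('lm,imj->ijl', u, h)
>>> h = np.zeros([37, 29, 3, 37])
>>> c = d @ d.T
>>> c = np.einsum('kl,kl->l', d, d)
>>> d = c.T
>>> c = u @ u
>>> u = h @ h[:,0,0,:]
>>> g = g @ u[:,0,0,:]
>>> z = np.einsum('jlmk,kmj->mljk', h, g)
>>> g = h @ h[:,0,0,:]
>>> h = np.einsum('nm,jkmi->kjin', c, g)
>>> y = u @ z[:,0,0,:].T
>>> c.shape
(3, 3)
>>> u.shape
(37, 29, 3, 37)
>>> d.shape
(5,)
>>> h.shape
(29, 37, 37, 3)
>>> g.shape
(37, 29, 3, 37)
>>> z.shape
(3, 29, 37, 37)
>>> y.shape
(37, 29, 3, 3)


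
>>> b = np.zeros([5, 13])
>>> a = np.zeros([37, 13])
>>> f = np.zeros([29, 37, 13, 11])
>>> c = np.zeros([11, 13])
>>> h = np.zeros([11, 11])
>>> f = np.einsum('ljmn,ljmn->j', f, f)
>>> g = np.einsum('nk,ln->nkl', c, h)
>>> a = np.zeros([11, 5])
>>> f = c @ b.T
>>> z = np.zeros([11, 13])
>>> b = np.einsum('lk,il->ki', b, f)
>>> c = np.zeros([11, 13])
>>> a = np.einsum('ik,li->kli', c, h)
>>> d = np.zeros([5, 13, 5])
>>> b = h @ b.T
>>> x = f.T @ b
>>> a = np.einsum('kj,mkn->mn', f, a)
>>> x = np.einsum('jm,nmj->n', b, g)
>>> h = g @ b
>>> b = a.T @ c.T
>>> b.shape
(11, 11)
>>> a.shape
(13, 11)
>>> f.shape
(11, 5)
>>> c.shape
(11, 13)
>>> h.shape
(11, 13, 13)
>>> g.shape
(11, 13, 11)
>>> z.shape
(11, 13)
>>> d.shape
(5, 13, 5)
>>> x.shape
(11,)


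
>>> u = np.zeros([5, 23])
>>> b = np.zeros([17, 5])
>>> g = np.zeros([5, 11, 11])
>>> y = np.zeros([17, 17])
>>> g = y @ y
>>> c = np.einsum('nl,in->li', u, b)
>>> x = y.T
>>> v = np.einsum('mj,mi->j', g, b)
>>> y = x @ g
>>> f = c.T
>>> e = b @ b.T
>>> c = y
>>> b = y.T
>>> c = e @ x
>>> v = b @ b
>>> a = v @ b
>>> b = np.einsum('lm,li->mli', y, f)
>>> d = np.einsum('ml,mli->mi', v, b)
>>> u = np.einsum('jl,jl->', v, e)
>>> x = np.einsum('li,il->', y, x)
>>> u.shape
()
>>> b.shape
(17, 17, 23)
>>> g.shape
(17, 17)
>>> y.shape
(17, 17)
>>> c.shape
(17, 17)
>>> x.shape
()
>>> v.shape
(17, 17)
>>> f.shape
(17, 23)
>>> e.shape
(17, 17)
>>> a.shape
(17, 17)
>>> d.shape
(17, 23)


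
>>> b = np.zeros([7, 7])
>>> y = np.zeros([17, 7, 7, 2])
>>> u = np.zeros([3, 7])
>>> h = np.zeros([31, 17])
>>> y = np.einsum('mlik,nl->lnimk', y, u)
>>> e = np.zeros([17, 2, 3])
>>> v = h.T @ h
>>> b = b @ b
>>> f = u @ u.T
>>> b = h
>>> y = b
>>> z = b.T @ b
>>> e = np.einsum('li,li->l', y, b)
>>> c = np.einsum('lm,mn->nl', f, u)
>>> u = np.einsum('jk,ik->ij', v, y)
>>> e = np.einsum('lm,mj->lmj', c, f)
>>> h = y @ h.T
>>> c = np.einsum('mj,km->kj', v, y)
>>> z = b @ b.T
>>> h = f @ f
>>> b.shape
(31, 17)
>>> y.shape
(31, 17)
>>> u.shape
(31, 17)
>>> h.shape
(3, 3)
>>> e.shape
(7, 3, 3)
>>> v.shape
(17, 17)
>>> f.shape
(3, 3)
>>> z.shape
(31, 31)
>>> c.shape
(31, 17)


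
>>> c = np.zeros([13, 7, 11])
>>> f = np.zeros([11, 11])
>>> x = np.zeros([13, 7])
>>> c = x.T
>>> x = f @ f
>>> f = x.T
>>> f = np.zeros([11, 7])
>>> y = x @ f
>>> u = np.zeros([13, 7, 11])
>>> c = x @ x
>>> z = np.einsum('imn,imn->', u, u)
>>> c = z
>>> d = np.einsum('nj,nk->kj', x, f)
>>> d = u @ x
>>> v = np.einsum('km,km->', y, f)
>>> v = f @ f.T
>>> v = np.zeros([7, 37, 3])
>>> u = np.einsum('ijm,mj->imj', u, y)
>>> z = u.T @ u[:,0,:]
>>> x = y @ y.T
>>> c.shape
()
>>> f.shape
(11, 7)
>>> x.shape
(11, 11)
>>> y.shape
(11, 7)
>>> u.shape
(13, 11, 7)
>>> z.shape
(7, 11, 7)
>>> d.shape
(13, 7, 11)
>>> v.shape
(7, 37, 3)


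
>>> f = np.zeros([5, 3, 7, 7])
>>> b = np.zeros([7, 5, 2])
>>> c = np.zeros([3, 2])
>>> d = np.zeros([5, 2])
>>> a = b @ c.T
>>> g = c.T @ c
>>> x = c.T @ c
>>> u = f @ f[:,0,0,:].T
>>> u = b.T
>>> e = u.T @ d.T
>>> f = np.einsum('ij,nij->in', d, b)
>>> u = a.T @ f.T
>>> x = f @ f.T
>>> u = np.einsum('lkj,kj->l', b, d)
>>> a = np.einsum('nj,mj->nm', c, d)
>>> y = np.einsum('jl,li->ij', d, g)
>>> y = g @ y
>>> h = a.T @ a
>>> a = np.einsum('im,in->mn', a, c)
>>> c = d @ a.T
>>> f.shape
(5, 7)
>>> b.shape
(7, 5, 2)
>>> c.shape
(5, 5)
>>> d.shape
(5, 2)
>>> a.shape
(5, 2)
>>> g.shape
(2, 2)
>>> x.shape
(5, 5)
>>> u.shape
(7,)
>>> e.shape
(7, 5, 5)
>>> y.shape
(2, 5)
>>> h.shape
(5, 5)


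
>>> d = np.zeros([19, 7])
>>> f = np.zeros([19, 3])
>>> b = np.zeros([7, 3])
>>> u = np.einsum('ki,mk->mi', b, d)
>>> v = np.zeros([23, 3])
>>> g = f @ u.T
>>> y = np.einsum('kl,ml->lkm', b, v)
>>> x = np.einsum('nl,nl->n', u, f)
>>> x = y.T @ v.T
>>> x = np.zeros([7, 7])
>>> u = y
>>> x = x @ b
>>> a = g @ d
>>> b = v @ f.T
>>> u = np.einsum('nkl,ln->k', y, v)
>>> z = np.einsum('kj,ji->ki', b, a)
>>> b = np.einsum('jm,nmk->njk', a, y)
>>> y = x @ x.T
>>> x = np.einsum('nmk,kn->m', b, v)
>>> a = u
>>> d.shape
(19, 7)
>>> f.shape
(19, 3)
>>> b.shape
(3, 19, 23)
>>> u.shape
(7,)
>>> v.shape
(23, 3)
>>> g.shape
(19, 19)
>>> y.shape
(7, 7)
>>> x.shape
(19,)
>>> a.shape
(7,)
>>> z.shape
(23, 7)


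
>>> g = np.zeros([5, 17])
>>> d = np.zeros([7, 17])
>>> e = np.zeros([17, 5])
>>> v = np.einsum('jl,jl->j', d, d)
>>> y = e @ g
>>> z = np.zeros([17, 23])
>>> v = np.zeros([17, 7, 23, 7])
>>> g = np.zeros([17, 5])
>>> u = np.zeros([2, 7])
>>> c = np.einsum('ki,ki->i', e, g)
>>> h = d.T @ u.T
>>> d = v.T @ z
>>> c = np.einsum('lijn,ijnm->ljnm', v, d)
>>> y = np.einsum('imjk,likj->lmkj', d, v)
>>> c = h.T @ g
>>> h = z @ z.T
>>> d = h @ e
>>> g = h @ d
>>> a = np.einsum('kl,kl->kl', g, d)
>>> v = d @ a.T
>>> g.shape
(17, 5)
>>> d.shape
(17, 5)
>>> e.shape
(17, 5)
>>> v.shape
(17, 17)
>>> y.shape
(17, 23, 23, 7)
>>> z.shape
(17, 23)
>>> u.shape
(2, 7)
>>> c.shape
(2, 5)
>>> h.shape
(17, 17)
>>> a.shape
(17, 5)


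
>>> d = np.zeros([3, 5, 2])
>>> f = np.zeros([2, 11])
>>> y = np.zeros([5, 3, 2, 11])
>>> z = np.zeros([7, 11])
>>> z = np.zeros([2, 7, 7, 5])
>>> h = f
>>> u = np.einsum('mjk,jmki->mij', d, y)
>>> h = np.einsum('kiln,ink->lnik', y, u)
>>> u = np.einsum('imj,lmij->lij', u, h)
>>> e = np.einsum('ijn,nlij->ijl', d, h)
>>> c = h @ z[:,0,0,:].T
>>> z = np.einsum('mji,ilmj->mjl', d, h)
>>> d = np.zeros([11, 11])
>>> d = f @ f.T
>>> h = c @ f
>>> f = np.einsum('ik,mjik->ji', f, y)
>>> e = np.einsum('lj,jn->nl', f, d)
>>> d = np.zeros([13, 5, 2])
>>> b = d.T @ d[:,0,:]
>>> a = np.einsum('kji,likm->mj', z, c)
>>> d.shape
(13, 5, 2)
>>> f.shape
(3, 2)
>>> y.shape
(5, 3, 2, 11)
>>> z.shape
(3, 5, 11)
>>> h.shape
(2, 11, 3, 11)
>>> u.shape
(2, 3, 5)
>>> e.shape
(2, 3)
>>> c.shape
(2, 11, 3, 2)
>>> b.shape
(2, 5, 2)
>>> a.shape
(2, 5)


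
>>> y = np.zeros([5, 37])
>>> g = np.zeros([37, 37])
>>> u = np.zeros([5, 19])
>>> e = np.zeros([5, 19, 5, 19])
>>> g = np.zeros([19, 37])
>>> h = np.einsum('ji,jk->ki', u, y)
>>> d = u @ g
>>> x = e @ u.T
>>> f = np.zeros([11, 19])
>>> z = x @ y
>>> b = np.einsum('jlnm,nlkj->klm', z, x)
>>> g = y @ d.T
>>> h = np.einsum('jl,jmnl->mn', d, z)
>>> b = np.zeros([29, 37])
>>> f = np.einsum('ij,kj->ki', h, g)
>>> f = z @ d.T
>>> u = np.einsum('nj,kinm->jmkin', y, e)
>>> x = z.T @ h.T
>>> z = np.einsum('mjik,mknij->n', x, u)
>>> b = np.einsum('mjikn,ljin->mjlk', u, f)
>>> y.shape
(5, 37)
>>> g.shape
(5, 5)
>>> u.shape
(37, 19, 5, 19, 5)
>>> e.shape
(5, 19, 5, 19)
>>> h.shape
(19, 5)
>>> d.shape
(5, 37)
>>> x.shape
(37, 5, 19, 19)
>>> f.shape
(5, 19, 5, 5)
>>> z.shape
(5,)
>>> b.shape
(37, 19, 5, 19)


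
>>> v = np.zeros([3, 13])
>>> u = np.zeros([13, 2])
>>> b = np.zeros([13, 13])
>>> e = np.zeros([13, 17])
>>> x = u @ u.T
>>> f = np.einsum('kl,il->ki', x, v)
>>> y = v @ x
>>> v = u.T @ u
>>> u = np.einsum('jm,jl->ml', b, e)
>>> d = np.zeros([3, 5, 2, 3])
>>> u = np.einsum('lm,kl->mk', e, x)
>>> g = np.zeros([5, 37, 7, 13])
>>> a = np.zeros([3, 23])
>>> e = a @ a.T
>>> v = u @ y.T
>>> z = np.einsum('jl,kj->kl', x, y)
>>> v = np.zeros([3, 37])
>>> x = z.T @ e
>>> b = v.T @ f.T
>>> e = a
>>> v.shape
(3, 37)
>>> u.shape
(17, 13)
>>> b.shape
(37, 13)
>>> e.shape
(3, 23)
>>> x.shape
(13, 3)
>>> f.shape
(13, 3)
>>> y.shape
(3, 13)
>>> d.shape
(3, 5, 2, 3)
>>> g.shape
(5, 37, 7, 13)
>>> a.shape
(3, 23)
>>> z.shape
(3, 13)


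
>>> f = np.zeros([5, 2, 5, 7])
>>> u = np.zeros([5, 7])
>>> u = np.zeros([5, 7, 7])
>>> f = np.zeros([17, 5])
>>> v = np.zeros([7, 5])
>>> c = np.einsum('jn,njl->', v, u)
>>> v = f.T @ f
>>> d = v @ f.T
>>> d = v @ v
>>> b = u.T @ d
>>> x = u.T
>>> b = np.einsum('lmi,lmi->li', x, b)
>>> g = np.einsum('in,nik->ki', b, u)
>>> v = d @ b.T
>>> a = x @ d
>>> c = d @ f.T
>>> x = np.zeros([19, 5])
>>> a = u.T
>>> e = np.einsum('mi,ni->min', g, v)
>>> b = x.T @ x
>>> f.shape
(17, 5)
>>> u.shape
(5, 7, 7)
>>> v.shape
(5, 7)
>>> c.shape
(5, 17)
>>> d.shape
(5, 5)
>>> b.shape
(5, 5)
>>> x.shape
(19, 5)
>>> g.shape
(7, 7)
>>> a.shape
(7, 7, 5)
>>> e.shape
(7, 7, 5)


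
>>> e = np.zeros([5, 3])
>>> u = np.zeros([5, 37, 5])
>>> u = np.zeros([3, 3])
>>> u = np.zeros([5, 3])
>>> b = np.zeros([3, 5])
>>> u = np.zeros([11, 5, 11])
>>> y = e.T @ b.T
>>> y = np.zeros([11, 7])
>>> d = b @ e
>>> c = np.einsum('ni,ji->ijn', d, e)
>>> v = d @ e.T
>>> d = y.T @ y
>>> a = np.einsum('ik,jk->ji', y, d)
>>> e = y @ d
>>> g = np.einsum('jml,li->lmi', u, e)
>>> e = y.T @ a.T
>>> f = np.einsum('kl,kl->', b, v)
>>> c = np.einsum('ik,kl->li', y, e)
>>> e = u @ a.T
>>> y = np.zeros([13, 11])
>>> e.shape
(11, 5, 7)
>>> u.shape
(11, 5, 11)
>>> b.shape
(3, 5)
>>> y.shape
(13, 11)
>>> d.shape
(7, 7)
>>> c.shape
(7, 11)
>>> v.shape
(3, 5)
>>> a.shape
(7, 11)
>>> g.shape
(11, 5, 7)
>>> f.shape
()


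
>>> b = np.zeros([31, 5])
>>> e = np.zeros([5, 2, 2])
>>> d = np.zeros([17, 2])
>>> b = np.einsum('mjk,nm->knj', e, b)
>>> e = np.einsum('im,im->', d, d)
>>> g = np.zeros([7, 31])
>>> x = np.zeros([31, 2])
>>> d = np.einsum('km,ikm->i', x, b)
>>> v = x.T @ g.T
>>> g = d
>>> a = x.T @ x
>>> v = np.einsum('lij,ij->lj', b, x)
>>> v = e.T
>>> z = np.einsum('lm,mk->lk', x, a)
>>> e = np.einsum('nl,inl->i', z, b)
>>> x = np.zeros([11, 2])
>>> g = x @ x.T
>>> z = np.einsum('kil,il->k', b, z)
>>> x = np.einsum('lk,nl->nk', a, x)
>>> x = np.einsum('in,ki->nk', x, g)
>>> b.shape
(2, 31, 2)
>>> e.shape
(2,)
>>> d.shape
(2,)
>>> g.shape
(11, 11)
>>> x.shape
(2, 11)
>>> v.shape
()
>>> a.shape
(2, 2)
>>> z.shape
(2,)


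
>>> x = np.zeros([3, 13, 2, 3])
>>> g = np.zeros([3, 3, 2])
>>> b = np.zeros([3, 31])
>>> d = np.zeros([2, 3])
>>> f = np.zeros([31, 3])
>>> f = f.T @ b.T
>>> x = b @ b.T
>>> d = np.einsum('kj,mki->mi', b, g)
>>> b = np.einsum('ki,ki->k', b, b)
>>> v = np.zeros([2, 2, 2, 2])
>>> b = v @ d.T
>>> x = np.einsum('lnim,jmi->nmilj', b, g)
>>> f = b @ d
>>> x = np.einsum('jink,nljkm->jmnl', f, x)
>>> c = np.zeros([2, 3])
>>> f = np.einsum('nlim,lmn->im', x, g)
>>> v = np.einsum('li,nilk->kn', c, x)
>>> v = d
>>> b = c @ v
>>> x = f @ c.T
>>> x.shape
(2, 2)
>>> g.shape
(3, 3, 2)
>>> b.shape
(2, 2)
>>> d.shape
(3, 2)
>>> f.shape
(2, 3)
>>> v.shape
(3, 2)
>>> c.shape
(2, 3)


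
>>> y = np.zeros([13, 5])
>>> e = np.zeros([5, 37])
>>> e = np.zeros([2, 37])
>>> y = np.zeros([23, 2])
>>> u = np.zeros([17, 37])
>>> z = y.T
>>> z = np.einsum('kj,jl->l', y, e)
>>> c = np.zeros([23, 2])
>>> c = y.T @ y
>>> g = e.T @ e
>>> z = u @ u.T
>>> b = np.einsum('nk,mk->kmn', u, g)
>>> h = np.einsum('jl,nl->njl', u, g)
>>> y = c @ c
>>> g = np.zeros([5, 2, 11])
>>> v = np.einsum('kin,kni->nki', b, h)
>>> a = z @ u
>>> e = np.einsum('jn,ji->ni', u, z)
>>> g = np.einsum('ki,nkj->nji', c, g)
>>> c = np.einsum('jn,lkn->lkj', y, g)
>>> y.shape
(2, 2)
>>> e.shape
(37, 17)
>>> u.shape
(17, 37)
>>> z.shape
(17, 17)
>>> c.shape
(5, 11, 2)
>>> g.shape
(5, 11, 2)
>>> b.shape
(37, 37, 17)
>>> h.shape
(37, 17, 37)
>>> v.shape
(17, 37, 37)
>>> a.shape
(17, 37)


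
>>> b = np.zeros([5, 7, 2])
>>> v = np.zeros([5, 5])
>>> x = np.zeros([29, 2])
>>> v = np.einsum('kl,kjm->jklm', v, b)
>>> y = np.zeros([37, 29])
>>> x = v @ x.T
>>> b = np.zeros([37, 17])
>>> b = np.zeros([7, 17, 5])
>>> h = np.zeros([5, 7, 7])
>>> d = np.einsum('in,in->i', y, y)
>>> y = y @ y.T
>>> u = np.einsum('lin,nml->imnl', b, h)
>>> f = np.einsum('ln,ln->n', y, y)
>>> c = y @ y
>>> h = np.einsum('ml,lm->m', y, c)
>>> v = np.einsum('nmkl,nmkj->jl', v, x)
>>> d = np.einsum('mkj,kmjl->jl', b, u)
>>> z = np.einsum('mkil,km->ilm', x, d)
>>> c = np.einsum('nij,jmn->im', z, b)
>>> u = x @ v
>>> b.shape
(7, 17, 5)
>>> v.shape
(29, 2)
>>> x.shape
(7, 5, 5, 29)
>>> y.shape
(37, 37)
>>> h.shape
(37,)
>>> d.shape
(5, 7)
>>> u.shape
(7, 5, 5, 2)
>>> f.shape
(37,)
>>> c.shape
(29, 17)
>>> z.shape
(5, 29, 7)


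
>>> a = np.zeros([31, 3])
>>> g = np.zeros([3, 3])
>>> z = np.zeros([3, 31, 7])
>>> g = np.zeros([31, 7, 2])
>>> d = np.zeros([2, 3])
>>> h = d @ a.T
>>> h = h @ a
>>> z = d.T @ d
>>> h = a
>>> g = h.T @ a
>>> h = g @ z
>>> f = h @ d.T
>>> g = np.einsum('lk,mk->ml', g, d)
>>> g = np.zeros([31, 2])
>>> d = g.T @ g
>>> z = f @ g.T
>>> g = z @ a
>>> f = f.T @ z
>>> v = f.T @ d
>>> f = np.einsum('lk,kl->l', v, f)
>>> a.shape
(31, 3)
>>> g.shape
(3, 3)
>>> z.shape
(3, 31)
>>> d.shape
(2, 2)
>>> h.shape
(3, 3)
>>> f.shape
(31,)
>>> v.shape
(31, 2)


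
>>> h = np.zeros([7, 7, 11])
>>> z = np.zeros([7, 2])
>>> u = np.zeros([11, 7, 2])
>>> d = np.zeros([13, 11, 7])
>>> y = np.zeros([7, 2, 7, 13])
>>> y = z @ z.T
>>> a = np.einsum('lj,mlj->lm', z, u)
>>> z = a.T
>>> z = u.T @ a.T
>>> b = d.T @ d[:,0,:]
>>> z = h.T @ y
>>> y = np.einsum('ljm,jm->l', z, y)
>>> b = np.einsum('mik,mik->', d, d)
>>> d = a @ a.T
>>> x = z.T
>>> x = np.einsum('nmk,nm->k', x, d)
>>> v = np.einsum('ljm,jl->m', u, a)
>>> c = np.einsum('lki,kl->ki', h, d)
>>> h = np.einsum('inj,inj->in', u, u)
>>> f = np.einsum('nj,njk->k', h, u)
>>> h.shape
(11, 7)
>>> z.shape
(11, 7, 7)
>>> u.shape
(11, 7, 2)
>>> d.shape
(7, 7)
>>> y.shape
(11,)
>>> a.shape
(7, 11)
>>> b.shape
()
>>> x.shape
(11,)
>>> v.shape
(2,)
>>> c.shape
(7, 11)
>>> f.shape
(2,)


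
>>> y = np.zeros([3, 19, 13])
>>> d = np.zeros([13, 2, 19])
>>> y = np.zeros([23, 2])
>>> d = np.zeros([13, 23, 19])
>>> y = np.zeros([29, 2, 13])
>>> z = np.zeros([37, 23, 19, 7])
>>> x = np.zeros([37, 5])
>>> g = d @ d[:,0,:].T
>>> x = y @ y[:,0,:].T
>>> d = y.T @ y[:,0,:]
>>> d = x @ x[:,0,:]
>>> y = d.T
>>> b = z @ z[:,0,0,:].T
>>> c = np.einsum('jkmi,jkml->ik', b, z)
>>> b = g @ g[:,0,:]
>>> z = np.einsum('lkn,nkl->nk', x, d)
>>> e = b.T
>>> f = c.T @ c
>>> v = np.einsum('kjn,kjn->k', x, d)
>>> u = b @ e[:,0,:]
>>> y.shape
(29, 2, 29)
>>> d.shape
(29, 2, 29)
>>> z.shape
(29, 2)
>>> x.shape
(29, 2, 29)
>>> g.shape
(13, 23, 13)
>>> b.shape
(13, 23, 13)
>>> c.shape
(37, 23)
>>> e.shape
(13, 23, 13)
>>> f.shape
(23, 23)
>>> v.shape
(29,)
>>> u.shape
(13, 23, 13)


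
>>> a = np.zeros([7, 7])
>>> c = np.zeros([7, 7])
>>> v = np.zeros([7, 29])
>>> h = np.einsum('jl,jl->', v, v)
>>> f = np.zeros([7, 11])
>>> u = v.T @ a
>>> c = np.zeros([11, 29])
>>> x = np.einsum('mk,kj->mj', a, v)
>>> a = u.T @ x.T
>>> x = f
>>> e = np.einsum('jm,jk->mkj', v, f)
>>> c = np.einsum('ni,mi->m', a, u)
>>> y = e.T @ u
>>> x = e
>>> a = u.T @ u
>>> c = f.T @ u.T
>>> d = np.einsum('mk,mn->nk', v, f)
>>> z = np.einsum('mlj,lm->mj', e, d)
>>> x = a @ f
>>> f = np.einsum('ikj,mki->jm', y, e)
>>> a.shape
(7, 7)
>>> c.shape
(11, 29)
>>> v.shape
(7, 29)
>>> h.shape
()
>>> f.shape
(7, 29)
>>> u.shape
(29, 7)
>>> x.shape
(7, 11)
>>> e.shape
(29, 11, 7)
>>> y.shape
(7, 11, 7)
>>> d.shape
(11, 29)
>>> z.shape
(29, 7)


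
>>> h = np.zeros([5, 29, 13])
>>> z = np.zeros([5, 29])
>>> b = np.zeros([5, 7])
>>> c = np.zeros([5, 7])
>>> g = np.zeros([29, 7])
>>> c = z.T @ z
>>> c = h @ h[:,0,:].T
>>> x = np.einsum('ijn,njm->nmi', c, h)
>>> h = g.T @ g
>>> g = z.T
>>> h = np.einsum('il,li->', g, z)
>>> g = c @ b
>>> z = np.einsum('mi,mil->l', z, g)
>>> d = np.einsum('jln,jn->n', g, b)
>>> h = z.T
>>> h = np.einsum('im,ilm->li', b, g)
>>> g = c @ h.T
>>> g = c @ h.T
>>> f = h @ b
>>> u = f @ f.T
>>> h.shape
(29, 5)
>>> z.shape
(7,)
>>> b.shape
(5, 7)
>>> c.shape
(5, 29, 5)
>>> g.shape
(5, 29, 29)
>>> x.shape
(5, 13, 5)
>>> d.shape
(7,)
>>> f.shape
(29, 7)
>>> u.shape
(29, 29)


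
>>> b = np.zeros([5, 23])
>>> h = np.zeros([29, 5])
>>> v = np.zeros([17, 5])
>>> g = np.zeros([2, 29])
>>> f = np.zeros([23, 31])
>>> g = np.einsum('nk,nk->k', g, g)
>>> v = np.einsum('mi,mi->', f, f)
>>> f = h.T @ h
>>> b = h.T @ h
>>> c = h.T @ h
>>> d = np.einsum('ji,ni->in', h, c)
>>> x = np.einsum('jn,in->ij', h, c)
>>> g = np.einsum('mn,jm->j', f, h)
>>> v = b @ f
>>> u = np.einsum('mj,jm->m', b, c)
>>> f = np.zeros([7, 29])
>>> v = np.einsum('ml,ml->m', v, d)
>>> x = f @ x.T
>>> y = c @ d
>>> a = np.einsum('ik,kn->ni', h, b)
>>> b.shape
(5, 5)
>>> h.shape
(29, 5)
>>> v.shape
(5,)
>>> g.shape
(29,)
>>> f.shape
(7, 29)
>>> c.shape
(5, 5)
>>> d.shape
(5, 5)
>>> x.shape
(7, 5)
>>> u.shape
(5,)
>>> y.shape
(5, 5)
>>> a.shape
(5, 29)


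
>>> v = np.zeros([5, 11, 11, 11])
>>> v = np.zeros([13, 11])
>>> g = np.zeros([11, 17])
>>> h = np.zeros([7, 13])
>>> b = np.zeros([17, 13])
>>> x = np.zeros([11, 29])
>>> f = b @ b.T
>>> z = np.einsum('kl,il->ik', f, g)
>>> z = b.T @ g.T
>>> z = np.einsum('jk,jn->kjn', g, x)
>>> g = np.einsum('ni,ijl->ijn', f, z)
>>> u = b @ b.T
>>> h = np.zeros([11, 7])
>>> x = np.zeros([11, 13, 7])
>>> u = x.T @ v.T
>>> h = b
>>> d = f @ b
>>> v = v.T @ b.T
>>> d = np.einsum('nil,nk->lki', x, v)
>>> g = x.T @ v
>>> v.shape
(11, 17)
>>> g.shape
(7, 13, 17)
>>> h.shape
(17, 13)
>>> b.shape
(17, 13)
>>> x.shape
(11, 13, 7)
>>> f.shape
(17, 17)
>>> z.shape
(17, 11, 29)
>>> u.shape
(7, 13, 13)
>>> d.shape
(7, 17, 13)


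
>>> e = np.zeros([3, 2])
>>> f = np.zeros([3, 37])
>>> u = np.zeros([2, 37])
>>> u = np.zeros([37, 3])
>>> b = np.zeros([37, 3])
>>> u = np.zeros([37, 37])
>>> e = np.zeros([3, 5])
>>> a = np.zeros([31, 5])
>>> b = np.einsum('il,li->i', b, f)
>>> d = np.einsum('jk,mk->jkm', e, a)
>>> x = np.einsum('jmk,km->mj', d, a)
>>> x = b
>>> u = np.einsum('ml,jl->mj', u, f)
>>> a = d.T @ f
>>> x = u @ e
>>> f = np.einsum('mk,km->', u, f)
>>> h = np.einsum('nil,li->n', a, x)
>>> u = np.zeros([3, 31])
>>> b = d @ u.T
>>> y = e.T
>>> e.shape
(3, 5)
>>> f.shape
()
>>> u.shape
(3, 31)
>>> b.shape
(3, 5, 3)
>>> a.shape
(31, 5, 37)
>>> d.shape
(3, 5, 31)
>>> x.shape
(37, 5)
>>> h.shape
(31,)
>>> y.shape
(5, 3)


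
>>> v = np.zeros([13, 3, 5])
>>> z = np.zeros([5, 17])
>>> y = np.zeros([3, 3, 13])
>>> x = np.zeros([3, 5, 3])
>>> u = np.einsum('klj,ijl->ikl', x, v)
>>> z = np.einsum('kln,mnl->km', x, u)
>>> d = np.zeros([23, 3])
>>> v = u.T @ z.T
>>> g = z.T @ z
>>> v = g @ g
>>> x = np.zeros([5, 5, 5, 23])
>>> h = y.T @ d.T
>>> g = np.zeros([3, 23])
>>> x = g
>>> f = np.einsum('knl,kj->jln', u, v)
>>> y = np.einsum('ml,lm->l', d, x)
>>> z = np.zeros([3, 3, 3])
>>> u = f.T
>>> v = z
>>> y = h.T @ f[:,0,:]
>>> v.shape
(3, 3, 3)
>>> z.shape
(3, 3, 3)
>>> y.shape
(23, 3, 3)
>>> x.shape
(3, 23)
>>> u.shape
(3, 5, 13)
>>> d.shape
(23, 3)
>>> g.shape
(3, 23)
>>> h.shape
(13, 3, 23)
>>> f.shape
(13, 5, 3)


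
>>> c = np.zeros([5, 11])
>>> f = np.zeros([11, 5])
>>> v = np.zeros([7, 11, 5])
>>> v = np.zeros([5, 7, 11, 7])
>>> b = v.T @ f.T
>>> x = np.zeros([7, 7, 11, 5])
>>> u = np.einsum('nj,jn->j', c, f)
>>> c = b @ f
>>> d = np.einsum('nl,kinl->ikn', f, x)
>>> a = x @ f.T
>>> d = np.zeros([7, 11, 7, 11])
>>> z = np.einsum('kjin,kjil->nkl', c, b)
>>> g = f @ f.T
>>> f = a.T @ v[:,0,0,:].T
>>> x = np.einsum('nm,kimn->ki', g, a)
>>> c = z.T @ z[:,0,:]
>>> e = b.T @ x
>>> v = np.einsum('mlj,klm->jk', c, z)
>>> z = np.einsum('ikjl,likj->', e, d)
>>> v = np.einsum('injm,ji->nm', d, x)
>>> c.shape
(11, 7, 11)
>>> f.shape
(11, 11, 7, 5)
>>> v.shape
(11, 11)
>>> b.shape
(7, 11, 7, 11)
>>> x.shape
(7, 7)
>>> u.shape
(11,)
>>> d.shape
(7, 11, 7, 11)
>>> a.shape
(7, 7, 11, 11)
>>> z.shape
()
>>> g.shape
(11, 11)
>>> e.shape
(11, 7, 11, 7)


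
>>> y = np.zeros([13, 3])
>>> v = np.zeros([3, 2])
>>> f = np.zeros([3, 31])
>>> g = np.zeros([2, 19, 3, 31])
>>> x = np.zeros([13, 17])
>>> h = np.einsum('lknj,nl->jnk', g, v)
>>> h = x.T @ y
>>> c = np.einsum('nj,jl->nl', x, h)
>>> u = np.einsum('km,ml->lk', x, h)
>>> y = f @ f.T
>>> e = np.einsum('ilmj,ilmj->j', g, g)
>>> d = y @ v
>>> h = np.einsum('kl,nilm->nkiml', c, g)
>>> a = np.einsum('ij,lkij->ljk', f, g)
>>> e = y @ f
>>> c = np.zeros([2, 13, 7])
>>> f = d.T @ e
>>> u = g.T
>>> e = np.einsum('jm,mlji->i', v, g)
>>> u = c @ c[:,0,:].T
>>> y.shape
(3, 3)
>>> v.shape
(3, 2)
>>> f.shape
(2, 31)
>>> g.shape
(2, 19, 3, 31)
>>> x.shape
(13, 17)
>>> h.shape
(2, 13, 19, 31, 3)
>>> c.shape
(2, 13, 7)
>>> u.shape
(2, 13, 2)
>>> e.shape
(31,)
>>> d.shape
(3, 2)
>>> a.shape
(2, 31, 19)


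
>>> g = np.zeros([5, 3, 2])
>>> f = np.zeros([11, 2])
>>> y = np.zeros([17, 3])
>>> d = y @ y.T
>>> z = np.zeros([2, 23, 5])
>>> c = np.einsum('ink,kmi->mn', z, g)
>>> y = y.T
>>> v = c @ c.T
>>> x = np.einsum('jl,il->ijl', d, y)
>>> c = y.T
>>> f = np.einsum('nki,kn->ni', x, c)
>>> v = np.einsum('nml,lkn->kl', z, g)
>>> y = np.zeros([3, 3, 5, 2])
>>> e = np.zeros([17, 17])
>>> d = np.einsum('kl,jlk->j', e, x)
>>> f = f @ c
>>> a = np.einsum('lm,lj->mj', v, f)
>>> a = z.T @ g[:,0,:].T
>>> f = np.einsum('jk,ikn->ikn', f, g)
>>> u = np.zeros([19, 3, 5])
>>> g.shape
(5, 3, 2)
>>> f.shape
(5, 3, 2)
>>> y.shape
(3, 3, 5, 2)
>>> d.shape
(3,)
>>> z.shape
(2, 23, 5)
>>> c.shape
(17, 3)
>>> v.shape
(3, 5)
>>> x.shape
(3, 17, 17)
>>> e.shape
(17, 17)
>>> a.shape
(5, 23, 5)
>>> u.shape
(19, 3, 5)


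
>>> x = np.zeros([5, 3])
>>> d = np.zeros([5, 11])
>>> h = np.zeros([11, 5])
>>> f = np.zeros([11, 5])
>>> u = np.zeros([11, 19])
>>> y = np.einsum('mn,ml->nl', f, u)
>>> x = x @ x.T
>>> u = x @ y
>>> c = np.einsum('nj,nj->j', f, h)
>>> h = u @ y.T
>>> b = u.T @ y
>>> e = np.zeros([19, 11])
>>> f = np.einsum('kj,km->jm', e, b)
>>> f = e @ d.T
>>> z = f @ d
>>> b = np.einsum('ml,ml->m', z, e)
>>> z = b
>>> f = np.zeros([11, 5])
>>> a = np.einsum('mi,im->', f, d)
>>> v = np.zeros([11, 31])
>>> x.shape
(5, 5)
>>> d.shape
(5, 11)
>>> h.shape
(5, 5)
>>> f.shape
(11, 5)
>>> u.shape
(5, 19)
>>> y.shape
(5, 19)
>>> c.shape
(5,)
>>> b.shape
(19,)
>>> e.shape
(19, 11)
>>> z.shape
(19,)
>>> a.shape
()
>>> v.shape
(11, 31)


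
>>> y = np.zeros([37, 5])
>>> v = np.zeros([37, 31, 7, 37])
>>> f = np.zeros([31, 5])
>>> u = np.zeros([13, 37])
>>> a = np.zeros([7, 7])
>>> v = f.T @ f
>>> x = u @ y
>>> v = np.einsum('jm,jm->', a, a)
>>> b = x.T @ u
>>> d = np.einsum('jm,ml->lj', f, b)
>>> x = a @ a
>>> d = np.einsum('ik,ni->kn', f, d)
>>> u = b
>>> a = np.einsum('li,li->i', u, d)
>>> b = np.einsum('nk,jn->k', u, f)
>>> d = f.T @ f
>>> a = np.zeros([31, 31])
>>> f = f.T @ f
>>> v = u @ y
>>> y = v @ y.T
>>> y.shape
(5, 37)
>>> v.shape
(5, 5)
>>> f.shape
(5, 5)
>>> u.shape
(5, 37)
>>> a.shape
(31, 31)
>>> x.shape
(7, 7)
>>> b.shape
(37,)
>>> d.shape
(5, 5)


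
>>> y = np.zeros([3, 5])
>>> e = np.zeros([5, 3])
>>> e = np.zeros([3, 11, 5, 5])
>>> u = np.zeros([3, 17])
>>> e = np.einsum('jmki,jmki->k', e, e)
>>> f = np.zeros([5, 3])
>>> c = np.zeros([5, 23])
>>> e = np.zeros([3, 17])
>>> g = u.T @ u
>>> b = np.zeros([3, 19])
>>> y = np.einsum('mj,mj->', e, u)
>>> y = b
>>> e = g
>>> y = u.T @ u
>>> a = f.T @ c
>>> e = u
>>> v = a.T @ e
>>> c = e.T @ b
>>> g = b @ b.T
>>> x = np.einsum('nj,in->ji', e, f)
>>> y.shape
(17, 17)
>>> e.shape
(3, 17)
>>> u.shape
(3, 17)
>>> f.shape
(5, 3)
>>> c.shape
(17, 19)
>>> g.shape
(3, 3)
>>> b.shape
(3, 19)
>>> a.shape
(3, 23)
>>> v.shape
(23, 17)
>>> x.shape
(17, 5)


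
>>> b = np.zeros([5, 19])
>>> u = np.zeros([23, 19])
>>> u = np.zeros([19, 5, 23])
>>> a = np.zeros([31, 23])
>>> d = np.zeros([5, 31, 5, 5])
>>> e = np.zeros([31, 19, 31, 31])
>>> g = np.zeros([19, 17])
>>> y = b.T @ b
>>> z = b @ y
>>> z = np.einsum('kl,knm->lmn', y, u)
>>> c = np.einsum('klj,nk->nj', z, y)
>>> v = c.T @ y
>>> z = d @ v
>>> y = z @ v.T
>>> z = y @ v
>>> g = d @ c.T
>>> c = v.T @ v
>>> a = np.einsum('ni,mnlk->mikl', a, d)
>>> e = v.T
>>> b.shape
(5, 19)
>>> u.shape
(19, 5, 23)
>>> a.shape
(5, 23, 5, 5)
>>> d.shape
(5, 31, 5, 5)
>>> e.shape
(19, 5)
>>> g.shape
(5, 31, 5, 19)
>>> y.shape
(5, 31, 5, 5)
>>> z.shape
(5, 31, 5, 19)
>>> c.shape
(19, 19)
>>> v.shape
(5, 19)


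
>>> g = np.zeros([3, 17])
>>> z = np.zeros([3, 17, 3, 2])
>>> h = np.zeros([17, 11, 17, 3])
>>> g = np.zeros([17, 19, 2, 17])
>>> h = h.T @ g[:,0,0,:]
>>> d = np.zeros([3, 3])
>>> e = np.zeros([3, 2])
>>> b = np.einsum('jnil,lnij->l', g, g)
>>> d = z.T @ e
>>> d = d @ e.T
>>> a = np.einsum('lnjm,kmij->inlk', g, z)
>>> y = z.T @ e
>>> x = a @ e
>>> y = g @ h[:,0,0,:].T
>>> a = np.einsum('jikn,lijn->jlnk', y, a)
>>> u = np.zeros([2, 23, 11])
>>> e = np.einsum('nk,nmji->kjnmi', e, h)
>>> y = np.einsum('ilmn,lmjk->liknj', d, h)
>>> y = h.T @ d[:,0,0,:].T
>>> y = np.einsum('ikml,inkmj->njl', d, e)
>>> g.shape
(17, 19, 2, 17)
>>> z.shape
(3, 17, 3, 2)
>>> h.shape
(3, 17, 11, 17)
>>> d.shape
(2, 3, 17, 3)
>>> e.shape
(2, 11, 3, 17, 17)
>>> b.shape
(17,)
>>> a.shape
(17, 3, 3, 2)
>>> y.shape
(11, 17, 3)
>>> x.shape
(3, 19, 17, 2)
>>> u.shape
(2, 23, 11)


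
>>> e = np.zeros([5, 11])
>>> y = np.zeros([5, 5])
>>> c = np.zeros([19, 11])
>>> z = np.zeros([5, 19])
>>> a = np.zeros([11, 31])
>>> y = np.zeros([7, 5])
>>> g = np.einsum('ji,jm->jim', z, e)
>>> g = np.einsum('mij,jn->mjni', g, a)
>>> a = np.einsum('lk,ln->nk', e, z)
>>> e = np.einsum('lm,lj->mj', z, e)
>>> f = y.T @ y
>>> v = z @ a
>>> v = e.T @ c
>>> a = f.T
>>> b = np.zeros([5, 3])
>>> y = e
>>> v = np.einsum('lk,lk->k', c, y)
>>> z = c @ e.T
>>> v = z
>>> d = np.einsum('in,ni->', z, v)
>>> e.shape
(19, 11)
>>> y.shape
(19, 11)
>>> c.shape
(19, 11)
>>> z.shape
(19, 19)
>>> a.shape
(5, 5)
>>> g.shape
(5, 11, 31, 19)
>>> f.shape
(5, 5)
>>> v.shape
(19, 19)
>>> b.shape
(5, 3)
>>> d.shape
()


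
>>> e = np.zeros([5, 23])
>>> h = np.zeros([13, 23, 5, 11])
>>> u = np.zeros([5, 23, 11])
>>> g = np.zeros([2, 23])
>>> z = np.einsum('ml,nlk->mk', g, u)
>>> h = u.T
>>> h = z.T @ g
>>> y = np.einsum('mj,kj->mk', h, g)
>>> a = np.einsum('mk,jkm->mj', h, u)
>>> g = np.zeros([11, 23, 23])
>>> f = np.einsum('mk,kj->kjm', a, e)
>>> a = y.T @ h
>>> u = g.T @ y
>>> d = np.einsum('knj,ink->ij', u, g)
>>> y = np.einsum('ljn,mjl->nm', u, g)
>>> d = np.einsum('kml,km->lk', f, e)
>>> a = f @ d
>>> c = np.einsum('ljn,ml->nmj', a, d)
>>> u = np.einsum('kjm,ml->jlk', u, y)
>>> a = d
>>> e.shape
(5, 23)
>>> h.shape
(11, 23)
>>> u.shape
(23, 11, 23)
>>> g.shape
(11, 23, 23)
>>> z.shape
(2, 11)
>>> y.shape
(2, 11)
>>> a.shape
(11, 5)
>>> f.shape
(5, 23, 11)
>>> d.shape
(11, 5)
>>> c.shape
(5, 11, 23)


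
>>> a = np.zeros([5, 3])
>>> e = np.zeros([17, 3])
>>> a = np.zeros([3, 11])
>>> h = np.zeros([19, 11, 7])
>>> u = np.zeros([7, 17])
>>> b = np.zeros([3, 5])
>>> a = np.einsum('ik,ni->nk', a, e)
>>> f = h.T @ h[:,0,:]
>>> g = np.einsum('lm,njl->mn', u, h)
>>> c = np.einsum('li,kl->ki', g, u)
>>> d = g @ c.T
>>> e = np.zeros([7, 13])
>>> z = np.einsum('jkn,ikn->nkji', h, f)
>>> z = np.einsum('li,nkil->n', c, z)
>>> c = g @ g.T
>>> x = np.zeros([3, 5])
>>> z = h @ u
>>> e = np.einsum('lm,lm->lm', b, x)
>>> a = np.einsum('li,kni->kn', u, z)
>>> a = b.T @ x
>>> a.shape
(5, 5)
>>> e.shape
(3, 5)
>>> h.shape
(19, 11, 7)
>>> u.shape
(7, 17)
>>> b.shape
(3, 5)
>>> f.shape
(7, 11, 7)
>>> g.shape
(17, 19)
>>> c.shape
(17, 17)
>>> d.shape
(17, 7)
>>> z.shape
(19, 11, 17)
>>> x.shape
(3, 5)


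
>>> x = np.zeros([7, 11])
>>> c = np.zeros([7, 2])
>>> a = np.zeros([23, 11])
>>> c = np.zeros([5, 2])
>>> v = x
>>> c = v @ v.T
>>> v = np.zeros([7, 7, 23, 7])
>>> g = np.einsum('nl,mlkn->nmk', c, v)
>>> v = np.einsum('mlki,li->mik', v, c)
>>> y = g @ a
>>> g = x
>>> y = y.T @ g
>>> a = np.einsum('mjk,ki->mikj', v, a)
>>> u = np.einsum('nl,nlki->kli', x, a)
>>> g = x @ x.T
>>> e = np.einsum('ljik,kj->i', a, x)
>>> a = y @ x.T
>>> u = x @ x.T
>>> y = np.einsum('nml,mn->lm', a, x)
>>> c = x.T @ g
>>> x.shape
(7, 11)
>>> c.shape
(11, 7)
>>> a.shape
(11, 7, 7)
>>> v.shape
(7, 7, 23)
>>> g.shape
(7, 7)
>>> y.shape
(7, 7)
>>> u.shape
(7, 7)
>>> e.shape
(23,)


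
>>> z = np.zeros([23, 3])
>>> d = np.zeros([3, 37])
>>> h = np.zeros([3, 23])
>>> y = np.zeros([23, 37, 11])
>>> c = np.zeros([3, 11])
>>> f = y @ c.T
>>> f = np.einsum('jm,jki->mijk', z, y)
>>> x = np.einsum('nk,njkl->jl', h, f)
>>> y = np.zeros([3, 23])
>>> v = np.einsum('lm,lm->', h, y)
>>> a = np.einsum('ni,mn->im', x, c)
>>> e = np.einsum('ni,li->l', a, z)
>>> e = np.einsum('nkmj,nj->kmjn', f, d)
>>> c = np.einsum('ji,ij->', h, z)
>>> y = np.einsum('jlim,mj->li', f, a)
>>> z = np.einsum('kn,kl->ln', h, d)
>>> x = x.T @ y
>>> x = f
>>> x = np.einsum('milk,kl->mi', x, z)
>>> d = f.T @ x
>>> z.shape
(37, 23)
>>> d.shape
(37, 23, 11, 11)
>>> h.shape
(3, 23)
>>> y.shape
(11, 23)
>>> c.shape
()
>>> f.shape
(3, 11, 23, 37)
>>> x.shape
(3, 11)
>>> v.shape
()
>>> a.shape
(37, 3)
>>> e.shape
(11, 23, 37, 3)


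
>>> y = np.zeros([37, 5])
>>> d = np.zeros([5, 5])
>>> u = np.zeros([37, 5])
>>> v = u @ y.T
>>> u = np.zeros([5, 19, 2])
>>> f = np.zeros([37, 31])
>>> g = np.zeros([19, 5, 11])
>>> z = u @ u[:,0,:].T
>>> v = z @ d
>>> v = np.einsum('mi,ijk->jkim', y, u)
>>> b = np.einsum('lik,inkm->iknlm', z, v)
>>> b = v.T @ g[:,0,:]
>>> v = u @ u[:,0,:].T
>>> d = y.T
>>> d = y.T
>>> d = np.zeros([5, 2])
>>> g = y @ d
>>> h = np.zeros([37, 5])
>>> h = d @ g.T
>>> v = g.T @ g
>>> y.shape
(37, 5)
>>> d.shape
(5, 2)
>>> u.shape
(5, 19, 2)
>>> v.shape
(2, 2)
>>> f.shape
(37, 31)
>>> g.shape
(37, 2)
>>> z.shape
(5, 19, 5)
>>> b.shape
(37, 5, 2, 11)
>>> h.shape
(5, 37)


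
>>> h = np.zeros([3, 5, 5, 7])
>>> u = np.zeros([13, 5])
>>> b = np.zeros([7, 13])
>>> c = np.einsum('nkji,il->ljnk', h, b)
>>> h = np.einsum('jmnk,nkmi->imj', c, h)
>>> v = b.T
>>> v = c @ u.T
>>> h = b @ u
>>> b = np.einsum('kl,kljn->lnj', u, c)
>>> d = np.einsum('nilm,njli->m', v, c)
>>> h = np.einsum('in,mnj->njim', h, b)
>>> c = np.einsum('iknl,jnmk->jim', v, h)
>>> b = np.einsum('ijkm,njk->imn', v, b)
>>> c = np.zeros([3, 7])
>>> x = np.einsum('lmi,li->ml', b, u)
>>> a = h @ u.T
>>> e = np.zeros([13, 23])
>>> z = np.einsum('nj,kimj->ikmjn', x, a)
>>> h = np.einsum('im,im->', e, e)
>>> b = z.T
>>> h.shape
()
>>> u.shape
(13, 5)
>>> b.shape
(13, 13, 7, 5, 3)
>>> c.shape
(3, 7)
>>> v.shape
(13, 5, 3, 13)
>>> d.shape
(13,)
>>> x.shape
(13, 13)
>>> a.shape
(5, 3, 7, 13)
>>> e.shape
(13, 23)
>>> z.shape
(3, 5, 7, 13, 13)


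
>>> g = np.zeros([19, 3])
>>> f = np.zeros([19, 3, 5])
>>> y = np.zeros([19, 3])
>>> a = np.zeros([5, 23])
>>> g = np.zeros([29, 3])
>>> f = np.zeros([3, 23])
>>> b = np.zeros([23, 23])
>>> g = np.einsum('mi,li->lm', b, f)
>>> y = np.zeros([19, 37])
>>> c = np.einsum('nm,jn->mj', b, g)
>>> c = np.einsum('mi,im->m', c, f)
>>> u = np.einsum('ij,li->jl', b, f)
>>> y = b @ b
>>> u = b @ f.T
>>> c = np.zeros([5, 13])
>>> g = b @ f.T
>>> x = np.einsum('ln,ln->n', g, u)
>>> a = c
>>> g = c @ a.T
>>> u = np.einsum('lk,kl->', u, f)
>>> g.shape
(5, 5)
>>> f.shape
(3, 23)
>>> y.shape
(23, 23)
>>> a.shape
(5, 13)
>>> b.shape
(23, 23)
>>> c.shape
(5, 13)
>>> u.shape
()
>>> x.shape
(3,)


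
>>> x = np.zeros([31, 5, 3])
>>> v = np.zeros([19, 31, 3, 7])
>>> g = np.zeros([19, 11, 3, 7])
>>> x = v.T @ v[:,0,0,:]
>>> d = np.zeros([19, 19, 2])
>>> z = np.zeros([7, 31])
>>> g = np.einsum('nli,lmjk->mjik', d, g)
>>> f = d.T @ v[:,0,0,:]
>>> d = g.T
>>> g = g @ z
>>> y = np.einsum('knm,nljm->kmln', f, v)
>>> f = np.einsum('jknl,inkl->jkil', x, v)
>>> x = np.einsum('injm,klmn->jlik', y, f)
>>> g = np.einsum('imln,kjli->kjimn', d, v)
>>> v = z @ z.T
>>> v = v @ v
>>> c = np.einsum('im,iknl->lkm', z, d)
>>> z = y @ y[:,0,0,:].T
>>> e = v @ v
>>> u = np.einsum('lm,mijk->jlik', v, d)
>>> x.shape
(31, 3, 2, 7)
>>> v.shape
(7, 7)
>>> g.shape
(19, 31, 7, 2, 11)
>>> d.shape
(7, 2, 3, 11)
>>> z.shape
(2, 7, 31, 2)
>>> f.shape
(7, 3, 19, 7)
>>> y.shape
(2, 7, 31, 19)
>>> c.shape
(11, 2, 31)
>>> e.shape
(7, 7)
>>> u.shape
(3, 7, 2, 11)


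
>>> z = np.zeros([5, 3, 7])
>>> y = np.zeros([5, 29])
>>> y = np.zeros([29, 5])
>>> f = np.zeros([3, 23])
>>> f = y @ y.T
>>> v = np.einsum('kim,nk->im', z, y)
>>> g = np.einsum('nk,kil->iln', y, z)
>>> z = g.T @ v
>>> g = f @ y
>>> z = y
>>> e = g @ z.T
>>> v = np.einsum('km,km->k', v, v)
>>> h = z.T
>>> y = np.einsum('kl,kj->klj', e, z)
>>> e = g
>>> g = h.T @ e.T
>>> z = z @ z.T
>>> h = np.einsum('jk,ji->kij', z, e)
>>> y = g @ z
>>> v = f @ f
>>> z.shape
(29, 29)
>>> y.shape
(29, 29)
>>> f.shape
(29, 29)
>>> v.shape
(29, 29)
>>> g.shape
(29, 29)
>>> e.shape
(29, 5)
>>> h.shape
(29, 5, 29)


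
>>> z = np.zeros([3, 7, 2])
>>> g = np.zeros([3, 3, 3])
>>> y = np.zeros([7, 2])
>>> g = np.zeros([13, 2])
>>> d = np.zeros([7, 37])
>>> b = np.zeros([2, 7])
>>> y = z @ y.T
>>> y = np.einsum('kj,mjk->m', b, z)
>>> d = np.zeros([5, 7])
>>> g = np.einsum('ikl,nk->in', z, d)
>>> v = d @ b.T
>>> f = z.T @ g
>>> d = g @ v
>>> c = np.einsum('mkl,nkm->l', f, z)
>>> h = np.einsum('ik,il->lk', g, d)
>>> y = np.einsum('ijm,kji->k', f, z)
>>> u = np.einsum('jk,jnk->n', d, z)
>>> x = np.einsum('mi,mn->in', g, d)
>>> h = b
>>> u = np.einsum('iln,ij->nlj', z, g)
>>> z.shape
(3, 7, 2)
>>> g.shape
(3, 5)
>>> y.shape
(3,)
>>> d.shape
(3, 2)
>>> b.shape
(2, 7)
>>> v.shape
(5, 2)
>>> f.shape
(2, 7, 5)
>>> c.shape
(5,)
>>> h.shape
(2, 7)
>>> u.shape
(2, 7, 5)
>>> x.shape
(5, 2)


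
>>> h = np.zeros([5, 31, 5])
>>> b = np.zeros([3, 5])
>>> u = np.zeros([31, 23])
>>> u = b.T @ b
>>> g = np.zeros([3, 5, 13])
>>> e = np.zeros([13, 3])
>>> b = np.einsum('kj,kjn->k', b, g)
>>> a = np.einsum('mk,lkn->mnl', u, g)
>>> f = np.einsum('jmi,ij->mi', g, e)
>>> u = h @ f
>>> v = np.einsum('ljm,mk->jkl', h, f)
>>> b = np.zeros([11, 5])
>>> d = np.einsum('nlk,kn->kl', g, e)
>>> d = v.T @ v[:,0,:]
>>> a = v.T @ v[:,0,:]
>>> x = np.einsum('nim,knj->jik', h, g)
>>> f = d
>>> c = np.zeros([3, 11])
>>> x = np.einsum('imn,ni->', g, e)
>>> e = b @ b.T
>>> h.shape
(5, 31, 5)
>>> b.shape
(11, 5)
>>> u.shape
(5, 31, 13)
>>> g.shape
(3, 5, 13)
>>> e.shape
(11, 11)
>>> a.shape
(5, 13, 5)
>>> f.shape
(5, 13, 5)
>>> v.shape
(31, 13, 5)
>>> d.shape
(5, 13, 5)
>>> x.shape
()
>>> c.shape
(3, 11)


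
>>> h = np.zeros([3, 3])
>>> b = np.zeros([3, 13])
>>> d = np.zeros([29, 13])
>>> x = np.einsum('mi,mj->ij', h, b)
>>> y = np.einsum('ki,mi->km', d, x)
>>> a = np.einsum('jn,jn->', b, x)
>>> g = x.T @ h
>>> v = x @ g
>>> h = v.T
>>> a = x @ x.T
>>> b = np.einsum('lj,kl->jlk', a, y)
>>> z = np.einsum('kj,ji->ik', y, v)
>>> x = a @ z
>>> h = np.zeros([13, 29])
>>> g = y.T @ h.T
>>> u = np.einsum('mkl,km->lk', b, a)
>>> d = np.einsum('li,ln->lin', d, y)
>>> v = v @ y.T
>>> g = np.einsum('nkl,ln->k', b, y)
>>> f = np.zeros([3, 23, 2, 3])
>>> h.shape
(13, 29)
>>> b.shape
(3, 3, 29)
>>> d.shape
(29, 13, 3)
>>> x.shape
(3, 29)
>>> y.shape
(29, 3)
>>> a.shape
(3, 3)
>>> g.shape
(3,)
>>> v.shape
(3, 29)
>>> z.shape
(3, 29)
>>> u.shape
(29, 3)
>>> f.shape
(3, 23, 2, 3)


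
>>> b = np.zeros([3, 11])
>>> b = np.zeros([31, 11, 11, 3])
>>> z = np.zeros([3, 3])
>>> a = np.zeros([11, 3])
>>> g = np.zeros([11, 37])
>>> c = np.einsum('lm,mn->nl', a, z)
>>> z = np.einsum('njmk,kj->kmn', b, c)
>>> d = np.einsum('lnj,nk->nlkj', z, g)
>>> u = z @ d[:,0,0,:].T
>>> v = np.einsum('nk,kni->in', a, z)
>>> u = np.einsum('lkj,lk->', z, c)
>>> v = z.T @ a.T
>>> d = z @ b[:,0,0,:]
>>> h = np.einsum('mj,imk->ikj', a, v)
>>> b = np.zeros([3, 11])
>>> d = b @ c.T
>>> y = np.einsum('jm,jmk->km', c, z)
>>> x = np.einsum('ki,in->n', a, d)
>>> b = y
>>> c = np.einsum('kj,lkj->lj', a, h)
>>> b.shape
(31, 11)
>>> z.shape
(3, 11, 31)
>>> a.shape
(11, 3)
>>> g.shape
(11, 37)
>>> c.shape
(31, 3)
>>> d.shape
(3, 3)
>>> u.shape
()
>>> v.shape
(31, 11, 11)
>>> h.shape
(31, 11, 3)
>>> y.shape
(31, 11)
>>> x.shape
(3,)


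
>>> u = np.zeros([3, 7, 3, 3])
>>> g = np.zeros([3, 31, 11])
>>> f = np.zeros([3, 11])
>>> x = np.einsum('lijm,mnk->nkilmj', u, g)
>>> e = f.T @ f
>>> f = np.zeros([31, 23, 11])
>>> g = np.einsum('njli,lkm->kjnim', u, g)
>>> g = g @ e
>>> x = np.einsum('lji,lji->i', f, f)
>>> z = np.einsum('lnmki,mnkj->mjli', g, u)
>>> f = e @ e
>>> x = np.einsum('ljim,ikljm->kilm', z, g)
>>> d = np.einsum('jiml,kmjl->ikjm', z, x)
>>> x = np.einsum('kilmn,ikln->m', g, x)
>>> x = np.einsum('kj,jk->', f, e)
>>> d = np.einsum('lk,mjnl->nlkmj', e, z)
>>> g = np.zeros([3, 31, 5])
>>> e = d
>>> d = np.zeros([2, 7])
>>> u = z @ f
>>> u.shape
(3, 3, 31, 11)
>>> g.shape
(3, 31, 5)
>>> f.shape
(11, 11)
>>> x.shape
()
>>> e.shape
(31, 11, 11, 3, 3)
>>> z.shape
(3, 3, 31, 11)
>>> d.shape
(2, 7)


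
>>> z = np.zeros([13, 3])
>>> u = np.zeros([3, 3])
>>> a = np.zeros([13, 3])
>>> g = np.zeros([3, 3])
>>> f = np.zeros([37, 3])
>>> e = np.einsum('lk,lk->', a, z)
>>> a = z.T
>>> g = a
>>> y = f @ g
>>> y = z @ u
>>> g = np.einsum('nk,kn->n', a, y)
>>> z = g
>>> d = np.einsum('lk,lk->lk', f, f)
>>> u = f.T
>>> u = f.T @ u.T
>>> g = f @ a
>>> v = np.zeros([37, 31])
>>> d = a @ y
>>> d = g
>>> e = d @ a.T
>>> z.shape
(3,)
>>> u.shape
(3, 3)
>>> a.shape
(3, 13)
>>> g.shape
(37, 13)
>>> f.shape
(37, 3)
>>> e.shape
(37, 3)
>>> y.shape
(13, 3)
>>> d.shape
(37, 13)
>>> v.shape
(37, 31)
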